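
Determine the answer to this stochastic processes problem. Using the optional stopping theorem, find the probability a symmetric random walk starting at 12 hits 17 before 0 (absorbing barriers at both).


By optional stopping theorem: E(M at tau) = M(0) = 12
P(hit 17)*17 + P(hit 0)*0 = 12
P(hit 17) = (12 - 0)/(17 - 0) = 12/17 = 0.7059

0.7059


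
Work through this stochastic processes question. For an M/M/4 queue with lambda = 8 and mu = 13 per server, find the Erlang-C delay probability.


a = lambda/mu = 0.6154
rho = a/c = 0.1538
Erlang-C formula applied:
C(c,a) = 0.0038

0.0038


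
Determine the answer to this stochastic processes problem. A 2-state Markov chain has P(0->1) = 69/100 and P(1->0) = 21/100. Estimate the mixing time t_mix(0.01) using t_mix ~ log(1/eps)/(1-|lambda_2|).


lambda_2 = |1 - p01 - p10| = |1 - 0.6900 - 0.2100| = 0.1000
t_mix ~ log(1/eps)/(1 - |lambda_2|)
= log(100)/(1 - 0.1000) = 4.6052/0.9000
= 5.1169

5.1169


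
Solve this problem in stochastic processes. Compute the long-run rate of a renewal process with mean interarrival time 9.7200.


Long-run renewal rate = 1/E(X)
= 1/9.7200
= 0.1029

0.1029


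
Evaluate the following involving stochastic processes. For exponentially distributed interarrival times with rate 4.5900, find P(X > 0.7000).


P(X > t) = exp(-lambda * t)
= exp(-4.5900 * 0.7000)
= exp(-3.2130) = 0.0402

0.0402


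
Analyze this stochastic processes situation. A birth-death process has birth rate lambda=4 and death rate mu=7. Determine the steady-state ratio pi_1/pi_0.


For birth-death process, pi_n/pi_0 = (lambda/mu)^n
= (4/7)^1
= 0.5714

0.5714


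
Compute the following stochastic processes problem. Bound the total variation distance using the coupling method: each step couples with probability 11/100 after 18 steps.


TV distance bound <= (1-delta)^n
= (1 - 0.1100)^18
= 0.8900^18
= 0.1227

0.1227


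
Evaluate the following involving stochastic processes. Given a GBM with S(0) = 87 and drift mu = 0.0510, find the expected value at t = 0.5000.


E[S(t)] = S(0) * exp(mu * t)
= 87 * exp(0.0510 * 0.5000)
= 87 * 1.0258
= 89.2470

89.2470


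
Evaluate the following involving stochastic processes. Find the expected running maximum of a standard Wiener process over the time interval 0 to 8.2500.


E(max B(s)) = sqrt(2t/pi)
= sqrt(2*8.2500/pi)
= sqrt(5.2521)
= 2.2917

2.2917


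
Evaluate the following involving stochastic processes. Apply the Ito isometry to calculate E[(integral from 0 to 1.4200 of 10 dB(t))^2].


By Ito isometry: E[(int f dB)^2] = int f^2 dt
= 10^2 * 1.4200
= 100 * 1.4200 = 142.0000

142.0000


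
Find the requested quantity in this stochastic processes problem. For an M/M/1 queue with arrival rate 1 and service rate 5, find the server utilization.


rho = lambda/mu
= 1/5
= 0.2000

0.2000


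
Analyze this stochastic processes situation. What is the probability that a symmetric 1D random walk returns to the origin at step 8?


P(S(8) = 0) = C(8,4) / 4^4
= 70 / 256
= 0.2734

0.2734


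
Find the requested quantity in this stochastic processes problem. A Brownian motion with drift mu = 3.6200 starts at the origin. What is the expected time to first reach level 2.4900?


Expected first passage time = a/mu
= 2.4900/3.6200
= 0.6878

0.6878


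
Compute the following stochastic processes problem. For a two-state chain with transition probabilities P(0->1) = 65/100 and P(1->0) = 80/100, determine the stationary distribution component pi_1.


Stationary distribution: pi_0 = p10/(p01+p10), pi_1 = p01/(p01+p10)
p01 = 0.6500, p10 = 0.8000
pi_1 = 0.4483

0.4483


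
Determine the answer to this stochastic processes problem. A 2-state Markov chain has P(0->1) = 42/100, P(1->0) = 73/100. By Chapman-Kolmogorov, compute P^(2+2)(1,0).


P^4 = P^2 * P^2
Computing via matrix multiplication of the transition matrix.
Entry (1,0) of P^4 = 0.6345

0.6345


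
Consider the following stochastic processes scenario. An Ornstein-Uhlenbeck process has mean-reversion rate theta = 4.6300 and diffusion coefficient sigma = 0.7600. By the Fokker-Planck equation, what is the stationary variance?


Stationary variance = sigma^2 / (2*theta)
= 0.7600^2 / (2*4.6300)
= 0.5776 / 9.2600
= 0.0624

0.0624


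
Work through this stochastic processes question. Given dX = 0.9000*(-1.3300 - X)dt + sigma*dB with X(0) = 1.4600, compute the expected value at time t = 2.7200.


E[X(t)] = mu + (X(0) - mu)*exp(-theta*t)
= -1.3300 + (1.4600 - -1.3300)*exp(-0.9000*2.7200)
= -1.3300 + 2.7900 * 0.0865
= -1.0888

-1.0888


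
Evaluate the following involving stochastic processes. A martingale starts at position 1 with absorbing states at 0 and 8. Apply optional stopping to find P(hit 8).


By optional stopping theorem: E(M at tau) = M(0) = 1
P(hit 8)*8 + P(hit 0)*0 = 1
P(hit 8) = (1 - 0)/(8 - 0) = 1/8 = 0.1250

0.1250


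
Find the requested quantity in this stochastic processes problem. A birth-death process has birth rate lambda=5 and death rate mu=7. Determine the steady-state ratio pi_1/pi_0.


For birth-death process, pi_n/pi_0 = (lambda/mu)^n
= (5/7)^1
= 0.7143

0.7143


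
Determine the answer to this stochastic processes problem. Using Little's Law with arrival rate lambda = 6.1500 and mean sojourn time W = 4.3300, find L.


Little's Law: L = lambda * W
= 6.1500 * 4.3300
= 26.6295

26.6295


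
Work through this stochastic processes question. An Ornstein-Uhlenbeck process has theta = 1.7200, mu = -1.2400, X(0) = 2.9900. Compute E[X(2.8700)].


E[X(t)] = mu + (X(0) - mu)*exp(-theta*t)
= -1.2400 + (2.9900 - -1.2400)*exp(-1.7200*2.8700)
= -1.2400 + 4.2300 * 0.0072
= -1.2096

-1.2096


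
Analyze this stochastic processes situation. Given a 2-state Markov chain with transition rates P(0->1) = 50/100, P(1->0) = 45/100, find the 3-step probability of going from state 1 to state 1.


Computing P^3 by matrix multiplication.
P = [[0.5000, 0.5000], [0.4500, 0.5500]]
After raising P to the power 3:
P^3(1,1) = 0.5264

0.5264


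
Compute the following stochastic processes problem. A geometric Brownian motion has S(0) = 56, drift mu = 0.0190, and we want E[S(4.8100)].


E[S(t)] = S(0) * exp(mu * t)
= 56 * exp(0.0190 * 4.8100)
= 56 * 1.0957
= 61.3590

61.3590


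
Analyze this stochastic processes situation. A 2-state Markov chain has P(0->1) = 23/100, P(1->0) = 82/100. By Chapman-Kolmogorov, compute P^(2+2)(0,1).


P^4 = P^2 * P^2
Computing via matrix multiplication of the transition matrix.
Entry (0,1) of P^4 = 0.2190

0.2190


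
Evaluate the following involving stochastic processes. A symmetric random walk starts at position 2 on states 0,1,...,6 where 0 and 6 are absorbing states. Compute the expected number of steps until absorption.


For symmetric RW on 0,...,N with absorbing barriers, E(i) = i*(N-i)
E(2) = 2 * 4 = 8

8


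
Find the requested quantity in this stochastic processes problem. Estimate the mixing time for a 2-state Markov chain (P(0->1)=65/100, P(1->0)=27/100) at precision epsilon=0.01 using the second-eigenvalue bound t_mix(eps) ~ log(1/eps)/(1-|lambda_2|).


lambda_2 = |1 - p01 - p10| = |1 - 0.6500 - 0.2700| = 0.0800
t_mix ~ log(1/eps)/(1 - |lambda_2|)
= log(100)/(1 - 0.0800) = 4.6052/0.9200
= 5.0056

5.0056


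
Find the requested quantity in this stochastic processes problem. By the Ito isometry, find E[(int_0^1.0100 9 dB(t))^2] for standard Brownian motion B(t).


By Ito isometry: E[(int f dB)^2] = int f^2 dt
= 9^2 * 1.0100
= 81 * 1.0100 = 81.8100

81.8100


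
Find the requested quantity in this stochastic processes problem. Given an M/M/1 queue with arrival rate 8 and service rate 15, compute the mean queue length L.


rho = 8/15 = 0.5333
L = rho/(1-rho)
= 0.5333/0.4667
= 1.1429

1.1429


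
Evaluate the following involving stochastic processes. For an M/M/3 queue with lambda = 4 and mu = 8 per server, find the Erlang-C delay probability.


a = lambda/mu = 0.5000
rho = a/c = 0.1667
Erlang-C formula applied:
C(c,a) = 0.0152

0.0152


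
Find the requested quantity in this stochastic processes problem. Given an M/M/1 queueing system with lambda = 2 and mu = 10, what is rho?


rho = lambda/mu
= 2/10
= 0.2000

0.2000


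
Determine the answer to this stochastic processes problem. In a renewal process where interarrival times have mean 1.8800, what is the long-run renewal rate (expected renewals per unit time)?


Long-run renewal rate = 1/E(X)
= 1/1.8800
= 0.5319

0.5319


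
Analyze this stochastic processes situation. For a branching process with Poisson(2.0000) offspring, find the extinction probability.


Since mu = 2.0000 > 1, extinction prob q < 1.
Solve s = exp(mu*(s-1)) iteratively.
q = 0.2032

0.2032


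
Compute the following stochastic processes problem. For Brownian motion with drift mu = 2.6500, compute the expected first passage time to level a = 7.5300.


Expected first passage time = a/mu
= 7.5300/2.6500
= 2.8415

2.8415


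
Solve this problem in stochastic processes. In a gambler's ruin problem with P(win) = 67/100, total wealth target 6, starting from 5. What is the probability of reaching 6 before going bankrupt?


Gambler's ruin formula:
r = q/p = 0.3300/0.6700 = 0.4925
P(win) = (1 - r^i)/(1 - r^N)
= (1 - 0.4925^5)/(1 - 0.4925^6)
= 0.9851

0.9851


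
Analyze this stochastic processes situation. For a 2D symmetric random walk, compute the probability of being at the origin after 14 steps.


P = C(14,7)^2 / 4^14
= 3432^2 / 268435456
= 11778624 / 268435456
= 0.0439

0.0439


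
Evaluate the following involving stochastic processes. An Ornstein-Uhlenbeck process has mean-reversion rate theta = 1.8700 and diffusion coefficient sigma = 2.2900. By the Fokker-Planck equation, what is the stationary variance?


Stationary variance = sigma^2 / (2*theta)
= 2.2900^2 / (2*1.8700)
= 5.2441 / 3.7400
= 1.4022

1.4022


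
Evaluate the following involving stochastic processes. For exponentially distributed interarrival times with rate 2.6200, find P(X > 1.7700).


P(X > t) = exp(-lambda * t)
= exp(-2.6200 * 1.7700)
= exp(-4.6374) = 0.0097

0.0097


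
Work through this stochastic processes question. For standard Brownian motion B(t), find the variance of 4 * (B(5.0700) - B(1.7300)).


Var(alpha*(B(t)-B(s))) = alpha^2 * (t-s)
= 4^2 * (5.0700 - 1.7300)
= 16 * 3.3400
= 53.4400

53.4400


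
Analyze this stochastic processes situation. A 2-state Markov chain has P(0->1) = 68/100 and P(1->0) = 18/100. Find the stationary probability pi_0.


Stationary distribution: pi_0 = p10/(p01+p10), pi_1 = p01/(p01+p10)
p01 = 0.6800, p10 = 0.1800
pi_0 = 0.2093

0.2093


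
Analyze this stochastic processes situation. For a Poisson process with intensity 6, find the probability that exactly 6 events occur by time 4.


P(N(t)=k) = (lambda*t)^k * exp(-lambda*t) / k!
lambda*t = 24
= 24^6 * exp(-24) / 6!
= 191102976 * 3.7751e-11 / 720
= 1.0020e-05

1.0020e-05


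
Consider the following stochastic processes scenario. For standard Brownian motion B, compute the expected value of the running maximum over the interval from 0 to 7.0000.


E(max B(s)) = sqrt(2t/pi)
= sqrt(2*7.0000/pi)
= sqrt(4.4563)
= 2.1110

2.1110


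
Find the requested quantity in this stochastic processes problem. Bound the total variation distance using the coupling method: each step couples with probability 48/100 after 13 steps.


TV distance bound <= (1-delta)^n
= (1 - 0.4800)^13
= 0.5200^13
= 2.0326e-04

2.0326e-04


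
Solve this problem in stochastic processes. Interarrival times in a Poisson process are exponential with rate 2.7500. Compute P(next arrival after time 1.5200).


P(X > t) = exp(-lambda * t)
= exp(-2.7500 * 1.5200)
= exp(-4.1800) = 0.0153

0.0153


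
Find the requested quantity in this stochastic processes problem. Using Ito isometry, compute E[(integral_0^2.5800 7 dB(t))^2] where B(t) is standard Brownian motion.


By Ito isometry: E[(int f dB)^2] = int f^2 dt
= 7^2 * 2.5800
= 49 * 2.5800 = 126.4200

126.4200


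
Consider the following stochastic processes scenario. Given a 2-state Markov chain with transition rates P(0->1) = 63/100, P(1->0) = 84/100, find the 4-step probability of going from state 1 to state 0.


Computing P^4 by matrix multiplication.
P = [[0.3700, 0.6300], [0.8400, 0.1600]]
After raising P to the power 4:
P^4(1,0) = 0.5435

0.5435


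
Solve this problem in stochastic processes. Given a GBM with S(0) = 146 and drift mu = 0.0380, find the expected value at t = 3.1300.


E[S(t)] = S(0) * exp(mu * t)
= 146 * exp(0.0380 * 3.1300)
= 146 * 1.1263
= 164.4401

164.4401


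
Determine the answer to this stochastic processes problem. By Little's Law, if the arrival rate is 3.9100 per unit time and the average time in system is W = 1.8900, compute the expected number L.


Little's Law: L = lambda * W
= 3.9100 * 1.8900
= 7.3899

7.3899


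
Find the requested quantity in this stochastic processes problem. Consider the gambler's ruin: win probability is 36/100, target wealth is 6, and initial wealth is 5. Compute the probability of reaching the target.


Gambler's ruin formula:
r = q/p = 0.6400/0.3600 = 1.7778
P(win) = (1 - r^i)/(1 - r^N)
= (1 - 1.7778^5)/(1 - 1.7778^6)
= 0.5482

0.5482


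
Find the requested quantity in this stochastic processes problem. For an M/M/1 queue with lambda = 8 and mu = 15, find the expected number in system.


rho = 8/15 = 0.5333
L = rho/(1-rho)
= 0.5333/0.4667
= 1.1429

1.1429


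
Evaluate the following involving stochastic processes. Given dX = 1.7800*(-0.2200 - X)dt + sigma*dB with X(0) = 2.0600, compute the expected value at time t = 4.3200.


E[X(t)] = mu + (X(0) - mu)*exp(-theta*t)
= -0.2200 + (2.0600 - -0.2200)*exp(-1.7800*4.3200)
= -0.2200 + 2.2800 * 4.5756e-04
= -0.2190

-0.2190


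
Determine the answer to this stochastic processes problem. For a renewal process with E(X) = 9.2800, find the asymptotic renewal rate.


Long-run renewal rate = 1/E(X)
= 1/9.2800
= 0.1078

0.1078


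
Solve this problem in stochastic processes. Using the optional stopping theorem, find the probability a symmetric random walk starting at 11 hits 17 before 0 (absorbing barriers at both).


By optional stopping theorem: E(M at tau) = M(0) = 11
P(hit 17)*17 + P(hit 0)*0 = 11
P(hit 17) = (11 - 0)/(17 - 0) = 11/17 = 0.6471

0.6471


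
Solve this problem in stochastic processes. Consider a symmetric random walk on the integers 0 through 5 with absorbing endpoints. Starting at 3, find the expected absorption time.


For symmetric RW on 0,...,N with absorbing barriers, E(i) = i*(N-i)
E(3) = 3 * 2 = 6

6


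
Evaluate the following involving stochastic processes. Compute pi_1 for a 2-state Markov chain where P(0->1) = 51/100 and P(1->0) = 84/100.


Stationary distribution: pi_0 = p10/(p01+p10), pi_1 = p01/(p01+p10)
p01 = 0.5100, p10 = 0.8400
pi_1 = 0.3778

0.3778


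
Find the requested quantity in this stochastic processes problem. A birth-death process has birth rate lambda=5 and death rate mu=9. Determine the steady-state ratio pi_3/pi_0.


For birth-death process, pi_n/pi_0 = (lambda/mu)^n
= (5/9)^3
= 0.1715

0.1715


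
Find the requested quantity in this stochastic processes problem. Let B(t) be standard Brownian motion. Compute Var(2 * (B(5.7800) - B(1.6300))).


Var(alpha*(B(t)-B(s))) = alpha^2 * (t-s)
= 2^2 * (5.7800 - 1.6300)
= 4 * 4.1500
= 16.6000

16.6000


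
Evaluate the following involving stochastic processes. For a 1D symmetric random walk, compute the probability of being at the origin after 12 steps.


P(S(12) = 0) = C(12,6) / 4^6
= 924 / 4096
= 0.2256

0.2256


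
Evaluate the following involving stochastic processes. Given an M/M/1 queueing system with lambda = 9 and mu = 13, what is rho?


rho = lambda/mu
= 9/13
= 0.6923

0.6923


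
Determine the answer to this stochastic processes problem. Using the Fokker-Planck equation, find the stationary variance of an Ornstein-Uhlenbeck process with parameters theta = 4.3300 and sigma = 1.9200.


Stationary variance = sigma^2 / (2*theta)
= 1.9200^2 / (2*4.3300)
= 3.6864 / 8.6600
= 0.4257

0.4257


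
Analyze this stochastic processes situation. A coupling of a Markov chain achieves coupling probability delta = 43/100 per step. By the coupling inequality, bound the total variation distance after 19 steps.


TV distance bound <= (1-delta)^n
= (1 - 0.4300)^19
= 0.5700^19
= 2.2994e-05

2.2994e-05


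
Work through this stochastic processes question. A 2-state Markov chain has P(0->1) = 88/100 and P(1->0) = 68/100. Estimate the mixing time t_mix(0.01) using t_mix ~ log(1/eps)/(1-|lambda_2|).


lambda_2 = |1 - p01 - p10| = |1 - 0.8800 - 0.6800| = 0.5600
t_mix ~ log(1/eps)/(1 - |lambda_2|)
= log(100)/(1 - 0.5600) = 4.6052/0.4400
= 10.4663

10.4663


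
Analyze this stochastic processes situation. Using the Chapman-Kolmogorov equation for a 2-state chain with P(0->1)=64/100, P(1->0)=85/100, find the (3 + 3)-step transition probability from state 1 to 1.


P^6 = P^3 * P^3
Computing via matrix multiplication of the transition matrix.
Entry (1,1) of P^6 = 0.4374

0.4374


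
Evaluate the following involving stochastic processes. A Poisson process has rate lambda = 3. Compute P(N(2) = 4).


P(N(t)=k) = (lambda*t)^k * exp(-lambda*t) / k!
lambda*t = 6
= 6^4 * exp(-6) / 4!
= 1296 * 0.0025 / 24
= 0.1339

0.1339


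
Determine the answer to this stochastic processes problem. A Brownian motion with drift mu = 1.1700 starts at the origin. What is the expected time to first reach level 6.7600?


Expected first passage time = a/mu
= 6.7600/1.1700
= 5.7778

5.7778


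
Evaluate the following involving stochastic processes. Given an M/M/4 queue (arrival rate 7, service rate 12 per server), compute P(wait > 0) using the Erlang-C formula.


a = lambda/mu = 0.5833
rho = a/c = 0.1458
Erlang-C formula applied:
C(c,a) = 0.0032

0.0032


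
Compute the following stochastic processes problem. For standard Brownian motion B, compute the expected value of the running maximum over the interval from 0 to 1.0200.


E(max B(s)) = sqrt(2t/pi)
= sqrt(2*1.0200/pi)
= sqrt(0.6494)
= 0.8058

0.8058


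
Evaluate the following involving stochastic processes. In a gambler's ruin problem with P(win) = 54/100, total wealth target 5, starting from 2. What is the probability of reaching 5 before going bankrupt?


Gambler's ruin formula:
r = q/p = 0.4600/0.5400 = 0.8519
P(win) = (1 - r^i)/(1 - r^N)
= (1 - 0.8519^2)/(1 - 0.8519^5)
= 0.4975

0.4975


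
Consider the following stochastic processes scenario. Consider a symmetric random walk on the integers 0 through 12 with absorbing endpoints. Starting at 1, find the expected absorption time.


For symmetric RW on 0,...,N with absorbing barriers, E(i) = i*(N-i)
E(1) = 1 * 11 = 11

11


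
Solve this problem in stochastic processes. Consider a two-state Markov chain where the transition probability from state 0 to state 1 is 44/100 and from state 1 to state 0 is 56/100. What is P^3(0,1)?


Computing P^3 by matrix multiplication.
P = [[0.5600, 0.4400], [0.5600, 0.4400]]
After raising P to the power 3:
P^3(0,1) = 0.4400

0.4400


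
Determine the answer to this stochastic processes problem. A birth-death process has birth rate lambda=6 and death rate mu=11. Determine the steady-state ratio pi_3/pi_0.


For birth-death process, pi_n/pi_0 = (lambda/mu)^n
= (6/11)^3
= 0.1623

0.1623


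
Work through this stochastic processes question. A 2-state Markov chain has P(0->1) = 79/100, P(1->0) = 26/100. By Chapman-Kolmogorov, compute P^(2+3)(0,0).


P^5 = P^2 * P^3
Computing via matrix multiplication of the transition matrix.
Entry (0,0) of P^5 = 0.2476

0.2476


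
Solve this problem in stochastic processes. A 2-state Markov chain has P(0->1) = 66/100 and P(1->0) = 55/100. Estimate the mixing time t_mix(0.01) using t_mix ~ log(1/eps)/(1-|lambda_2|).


lambda_2 = |1 - p01 - p10| = |1 - 0.6600 - 0.5500| = 0.2100
t_mix ~ log(1/eps)/(1 - |lambda_2|)
= log(100)/(1 - 0.2100) = 4.6052/0.7900
= 5.8293

5.8293


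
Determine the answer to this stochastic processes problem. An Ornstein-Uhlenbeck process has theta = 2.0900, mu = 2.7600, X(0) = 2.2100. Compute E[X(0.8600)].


E[X(t)] = mu + (X(0) - mu)*exp(-theta*t)
= 2.7600 + (2.2100 - 2.7600)*exp(-2.0900*0.8600)
= 2.7600 + -0.5500 * 0.1657
= 2.6688

2.6688


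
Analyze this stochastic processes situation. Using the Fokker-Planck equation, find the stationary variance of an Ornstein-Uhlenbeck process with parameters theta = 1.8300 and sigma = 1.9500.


Stationary variance = sigma^2 / (2*theta)
= 1.9500^2 / (2*1.8300)
= 3.8025 / 3.6600
= 1.0389

1.0389


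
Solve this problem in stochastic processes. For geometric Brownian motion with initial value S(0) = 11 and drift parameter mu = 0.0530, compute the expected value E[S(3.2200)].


E[S(t)] = S(0) * exp(mu * t)
= 11 * exp(0.0530 * 3.2200)
= 11 * 1.1861
= 13.0470

13.0470


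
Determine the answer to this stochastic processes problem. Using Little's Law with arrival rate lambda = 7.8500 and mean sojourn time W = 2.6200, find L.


Little's Law: L = lambda * W
= 7.8500 * 2.6200
= 20.5670

20.5670


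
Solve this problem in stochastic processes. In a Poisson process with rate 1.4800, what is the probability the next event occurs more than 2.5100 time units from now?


P(X > t) = exp(-lambda * t)
= exp(-1.4800 * 2.5100)
= exp(-3.7148) = 0.0244

0.0244


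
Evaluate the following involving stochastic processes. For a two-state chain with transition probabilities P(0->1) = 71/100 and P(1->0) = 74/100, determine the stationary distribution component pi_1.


Stationary distribution: pi_0 = p10/(p01+p10), pi_1 = p01/(p01+p10)
p01 = 0.7100, p10 = 0.7400
pi_1 = 0.4897

0.4897


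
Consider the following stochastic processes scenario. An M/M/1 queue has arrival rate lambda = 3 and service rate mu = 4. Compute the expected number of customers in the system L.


rho = 3/4 = 0.7500
L = rho/(1-rho)
= 0.7500/0.2500
= 3.0000

3.0000


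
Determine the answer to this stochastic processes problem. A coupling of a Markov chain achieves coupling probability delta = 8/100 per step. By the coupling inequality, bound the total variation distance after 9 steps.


TV distance bound <= (1-delta)^n
= (1 - 0.0800)^9
= 0.9200^9
= 0.4722

0.4722


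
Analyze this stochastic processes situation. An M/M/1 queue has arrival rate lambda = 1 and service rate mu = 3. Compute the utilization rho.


rho = lambda/mu
= 1/3
= 0.3333

0.3333


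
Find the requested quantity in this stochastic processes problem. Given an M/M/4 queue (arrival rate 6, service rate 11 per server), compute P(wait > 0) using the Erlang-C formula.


a = lambda/mu = 0.5455
rho = a/c = 0.1364
Erlang-C formula applied:
C(c,a) = 0.0025

0.0025


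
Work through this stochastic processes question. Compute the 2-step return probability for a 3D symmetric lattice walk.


P(return in 2 steps) = P(reverse first step) = 1/(2d)
= 1/6
= 0.1667

0.1667


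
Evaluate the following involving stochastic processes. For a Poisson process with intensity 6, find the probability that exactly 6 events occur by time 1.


P(N(t)=k) = (lambda*t)^k * exp(-lambda*t) / k!
lambda*t = 6
= 6^6 * exp(-6) / 6!
= 46656 * 0.0025 / 720
= 0.1606

0.1606


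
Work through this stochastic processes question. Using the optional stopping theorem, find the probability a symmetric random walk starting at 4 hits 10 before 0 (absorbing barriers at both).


By optional stopping theorem: E(M at tau) = M(0) = 4
P(hit 10)*10 + P(hit 0)*0 = 4
P(hit 10) = (4 - 0)/(10 - 0) = 2/5 = 0.4000

0.4000


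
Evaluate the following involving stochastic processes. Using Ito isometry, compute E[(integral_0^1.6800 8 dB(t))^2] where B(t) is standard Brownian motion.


By Ito isometry: E[(int f dB)^2] = int f^2 dt
= 8^2 * 1.6800
= 64 * 1.6800 = 107.5200

107.5200


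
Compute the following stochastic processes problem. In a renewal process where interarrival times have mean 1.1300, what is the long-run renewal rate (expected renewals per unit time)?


Long-run renewal rate = 1/E(X)
= 1/1.1300
= 0.8850

0.8850


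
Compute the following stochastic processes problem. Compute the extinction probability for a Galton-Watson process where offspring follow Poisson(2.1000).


Since mu = 2.1000 > 1, extinction prob q < 1.
Solve s = exp(mu*(s-1)) iteratively.
q = 0.1779

0.1779


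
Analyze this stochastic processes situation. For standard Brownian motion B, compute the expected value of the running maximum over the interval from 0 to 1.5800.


E(max B(s)) = sqrt(2t/pi)
= sqrt(2*1.5800/pi)
= sqrt(1.0059)
= 1.0029

1.0029


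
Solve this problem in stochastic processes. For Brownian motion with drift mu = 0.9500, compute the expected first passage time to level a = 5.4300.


Expected first passage time = a/mu
= 5.4300/0.9500
= 5.7158

5.7158


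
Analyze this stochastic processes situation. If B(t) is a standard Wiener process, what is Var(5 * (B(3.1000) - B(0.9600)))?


Var(alpha*(B(t)-B(s))) = alpha^2 * (t-s)
= 5^2 * (3.1000 - 0.9600)
= 25 * 2.1400
= 53.5000

53.5000


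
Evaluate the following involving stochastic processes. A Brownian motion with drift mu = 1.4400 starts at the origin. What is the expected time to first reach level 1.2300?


Expected first passage time = a/mu
= 1.2300/1.4400
= 0.8542

0.8542


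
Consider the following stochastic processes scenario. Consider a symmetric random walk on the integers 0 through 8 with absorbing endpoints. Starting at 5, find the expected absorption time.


For symmetric RW on 0,...,N with absorbing barriers, E(i) = i*(N-i)
E(5) = 5 * 3 = 15

15


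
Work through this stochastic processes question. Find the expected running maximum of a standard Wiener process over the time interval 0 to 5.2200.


E(max B(s)) = sqrt(2t/pi)
= sqrt(2*5.2200/pi)
= sqrt(3.3232)
= 1.8230

1.8230


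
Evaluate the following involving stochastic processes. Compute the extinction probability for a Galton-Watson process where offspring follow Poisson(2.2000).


Since mu = 2.2000 > 1, extinction prob q < 1.
Solve s = exp(mu*(s-1)) iteratively.
q = 0.1563

0.1563


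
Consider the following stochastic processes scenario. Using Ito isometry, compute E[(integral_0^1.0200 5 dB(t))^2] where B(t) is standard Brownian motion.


By Ito isometry: E[(int f dB)^2] = int f^2 dt
= 5^2 * 1.0200
= 25 * 1.0200 = 25.5000

25.5000


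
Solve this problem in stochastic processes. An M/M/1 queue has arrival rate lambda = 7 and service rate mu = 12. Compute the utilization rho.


rho = lambda/mu
= 7/12
= 0.5833

0.5833


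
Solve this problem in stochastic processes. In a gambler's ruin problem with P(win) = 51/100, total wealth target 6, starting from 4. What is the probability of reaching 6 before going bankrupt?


Gambler's ruin formula:
r = q/p = 0.4900/0.5100 = 0.9608
P(win) = (1 - r^i)/(1 - r^N)
= (1 - 0.9608^4)/(1 - 0.9608^6)
= 0.6930

0.6930


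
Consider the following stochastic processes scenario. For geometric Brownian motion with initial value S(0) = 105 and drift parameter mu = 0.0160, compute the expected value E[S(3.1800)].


E[S(t)] = S(0) * exp(mu * t)
= 105 * exp(0.0160 * 3.1800)
= 105 * 1.0522
= 110.4806

110.4806


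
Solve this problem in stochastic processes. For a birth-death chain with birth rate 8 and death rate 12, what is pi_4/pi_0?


For birth-death process, pi_n/pi_0 = (lambda/mu)^n
= (8/12)^4
= 0.1975

0.1975


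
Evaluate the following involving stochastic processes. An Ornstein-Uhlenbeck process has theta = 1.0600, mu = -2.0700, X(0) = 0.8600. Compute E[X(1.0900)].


E[X(t)] = mu + (X(0) - mu)*exp(-theta*t)
= -2.0700 + (0.8600 - -2.0700)*exp(-1.0600*1.0900)
= -2.0700 + 2.9300 * 0.3149
= -1.1473

-1.1473


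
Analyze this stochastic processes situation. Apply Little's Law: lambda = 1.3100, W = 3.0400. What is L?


Little's Law: L = lambda * W
= 1.3100 * 3.0400
= 3.9824

3.9824


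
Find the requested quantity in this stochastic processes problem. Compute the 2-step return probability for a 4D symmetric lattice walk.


P(return in 2 steps) = P(reverse first step) = 1/(2d)
= 1/8
= 0.1250

0.1250


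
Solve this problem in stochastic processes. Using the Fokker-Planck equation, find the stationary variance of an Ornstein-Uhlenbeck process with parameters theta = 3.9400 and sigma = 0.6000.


Stationary variance = sigma^2 / (2*theta)
= 0.6000^2 / (2*3.9400)
= 0.3600 / 7.8800
= 0.0457

0.0457


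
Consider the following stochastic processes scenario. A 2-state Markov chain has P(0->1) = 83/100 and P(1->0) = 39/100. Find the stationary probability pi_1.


Stationary distribution: pi_0 = p10/(p01+p10), pi_1 = p01/(p01+p10)
p01 = 0.8300, p10 = 0.3900
pi_1 = 0.6803

0.6803


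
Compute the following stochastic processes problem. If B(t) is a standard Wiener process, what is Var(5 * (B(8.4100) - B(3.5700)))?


Var(alpha*(B(t)-B(s))) = alpha^2 * (t-s)
= 5^2 * (8.4100 - 3.5700)
= 25 * 4.8400
= 121.0000

121.0000


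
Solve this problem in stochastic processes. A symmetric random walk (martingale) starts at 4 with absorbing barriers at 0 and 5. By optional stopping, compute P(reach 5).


By optional stopping theorem: E(M at tau) = M(0) = 4
P(hit 5)*5 + P(hit 0)*0 = 4
P(hit 5) = (4 - 0)/(5 - 0) = 4/5 = 0.8000

0.8000


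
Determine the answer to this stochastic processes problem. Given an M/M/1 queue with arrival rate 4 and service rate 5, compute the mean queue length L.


rho = 4/5 = 0.8000
L = rho/(1-rho)
= 0.8000/0.2000
= 4.0000

4.0000


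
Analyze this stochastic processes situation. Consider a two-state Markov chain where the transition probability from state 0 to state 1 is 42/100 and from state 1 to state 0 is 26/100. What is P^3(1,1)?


Computing P^3 by matrix multiplication.
P = [[0.5800, 0.4200], [0.2600, 0.7400]]
After raising P to the power 3:
P^3(1,1) = 0.6302

0.6302


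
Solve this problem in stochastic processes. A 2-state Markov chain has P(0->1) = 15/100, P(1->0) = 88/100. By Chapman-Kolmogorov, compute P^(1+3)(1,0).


P^4 = P^1 * P^3
Computing via matrix multiplication of the transition matrix.
Entry (1,0) of P^4 = 0.8544

0.8544


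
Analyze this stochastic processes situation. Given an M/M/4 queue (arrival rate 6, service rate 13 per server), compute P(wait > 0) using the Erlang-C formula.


a = lambda/mu = 0.4615
rho = a/c = 0.1154
Erlang-C formula applied:
C(c,a) = 0.0013

0.0013


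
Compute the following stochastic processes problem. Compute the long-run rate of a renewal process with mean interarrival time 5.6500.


Long-run renewal rate = 1/E(X)
= 1/5.6500
= 0.1770

0.1770


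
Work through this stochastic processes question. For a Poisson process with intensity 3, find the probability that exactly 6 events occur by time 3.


P(N(t)=k) = (lambda*t)^k * exp(-lambda*t) / k!
lambda*t = 9
= 9^6 * exp(-9) / 6!
= 531441 * 1.2341e-04 / 720
= 0.0911

0.0911


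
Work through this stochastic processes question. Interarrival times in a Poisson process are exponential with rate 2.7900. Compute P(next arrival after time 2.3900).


P(X > t) = exp(-lambda * t)
= exp(-2.7900 * 2.3900)
= exp(-6.6681) = 0.0013

0.0013


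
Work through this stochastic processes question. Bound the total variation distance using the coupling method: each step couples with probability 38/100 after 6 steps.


TV distance bound <= (1-delta)^n
= (1 - 0.3800)^6
= 0.6200^6
= 0.0568

0.0568


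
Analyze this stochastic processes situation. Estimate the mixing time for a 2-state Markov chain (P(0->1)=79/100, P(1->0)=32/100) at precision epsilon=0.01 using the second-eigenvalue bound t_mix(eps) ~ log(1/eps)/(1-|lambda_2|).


lambda_2 = |1 - p01 - p10| = |1 - 0.7900 - 0.3200| = 0.1100
t_mix ~ log(1/eps)/(1 - |lambda_2|)
= log(100)/(1 - 0.1100) = 4.6052/0.8900
= 5.1743

5.1743


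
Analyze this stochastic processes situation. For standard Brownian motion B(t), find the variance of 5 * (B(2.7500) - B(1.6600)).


Var(alpha*(B(t)-B(s))) = alpha^2 * (t-s)
= 5^2 * (2.7500 - 1.6600)
= 25 * 1.0900
= 27.2500

27.2500


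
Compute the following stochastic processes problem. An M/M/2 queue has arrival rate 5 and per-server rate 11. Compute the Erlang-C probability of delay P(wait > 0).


a = lambda/mu = 0.4545
rho = a/c = 0.2273
Erlang-C formula applied:
C(c,a) = 0.0842

0.0842


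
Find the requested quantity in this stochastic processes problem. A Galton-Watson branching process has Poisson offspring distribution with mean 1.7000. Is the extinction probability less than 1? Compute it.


Since mu = 1.7000 > 1, extinction prob q < 1.
Solve s = exp(mu*(s-1)) iteratively.
q = 0.3088

0.3088


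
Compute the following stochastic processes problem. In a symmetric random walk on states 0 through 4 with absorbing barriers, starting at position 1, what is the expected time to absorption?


For symmetric RW on 0,...,N with absorbing barriers, E(i) = i*(N-i)
E(1) = 1 * 3 = 3

3


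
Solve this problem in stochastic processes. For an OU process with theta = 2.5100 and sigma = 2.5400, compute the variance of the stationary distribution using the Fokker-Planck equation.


Stationary variance = sigma^2 / (2*theta)
= 2.5400^2 / (2*2.5100)
= 6.4516 / 5.0200
= 1.2852

1.2852


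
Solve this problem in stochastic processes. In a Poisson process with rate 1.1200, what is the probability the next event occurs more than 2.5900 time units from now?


P(X > t) = exp(-lambda * t)
= exp(-1.1200 * 2.5900)
= exp(-2.9008) = 0.0550

0.0550


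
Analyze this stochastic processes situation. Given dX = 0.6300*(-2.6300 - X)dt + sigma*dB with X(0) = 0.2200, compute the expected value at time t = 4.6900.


E[X(t)] = mu + (X(0) - mu)*exp(-theta*t)
= -2.6300 + (0.2200 - -2.6300)*exp(-0.6300*4.6900)
= -2.6300 + 2.8500 * 0.0521
= -2.4815

-2.4815


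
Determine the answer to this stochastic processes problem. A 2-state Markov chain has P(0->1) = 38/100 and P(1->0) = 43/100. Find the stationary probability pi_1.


Stationary distribution: pi_0 = p10/(p01+p10), pi_1 = p01/(p01+p10)
p01 = 0.3800, p10 = 0.4300
pi_1 = 0.4691

0.4691


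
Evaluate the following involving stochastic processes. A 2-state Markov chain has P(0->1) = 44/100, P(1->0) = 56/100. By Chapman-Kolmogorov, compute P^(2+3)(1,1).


P^5 = P^2 * P^3
Computing via matrix multiplication of the transition matrix.
Entry (1,1) of P^5 = 0.4400

0.4400


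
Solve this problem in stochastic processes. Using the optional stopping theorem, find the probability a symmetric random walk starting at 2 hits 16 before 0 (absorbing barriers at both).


By optional stopping theorem: E(M at tau) = M(0) = 2
P(hit 16)*16 + P(hit 0)*0 = 2
P(hit 16) = (2 - 0)/(16 - 0) = 1/8 = 0.1250

0.1250


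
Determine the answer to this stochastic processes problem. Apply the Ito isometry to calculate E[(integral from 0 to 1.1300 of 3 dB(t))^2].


By Ito isometry: E[(int f dB)^2] = int f^2 dt
= 3^2 * 1.1300
= 9 * 1.1300 = 10.1700

10.1700


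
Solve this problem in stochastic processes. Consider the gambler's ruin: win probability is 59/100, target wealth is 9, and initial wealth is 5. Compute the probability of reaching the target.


Gambler's ruin formula:
r = q/p = 0.4100/0.5900 = 0.6949
P(win) = (1 - r^i)/(1 - r^N)
= (1 - 0.6949^5)/(1 - 0.6949^9)
= 0.8709

0.8709


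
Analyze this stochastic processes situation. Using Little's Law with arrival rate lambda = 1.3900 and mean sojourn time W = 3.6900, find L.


Little's Law: L = lambda * W
= 1.3900 * 3.6900
= 5.1291

5.1291


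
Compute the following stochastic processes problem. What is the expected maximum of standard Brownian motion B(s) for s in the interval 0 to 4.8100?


E(max B(s)) = sqrt(2t/pi)
= sqrt(2*4.8100/pi)
= sqrt(3.0621)
= 1.7499

1.7499


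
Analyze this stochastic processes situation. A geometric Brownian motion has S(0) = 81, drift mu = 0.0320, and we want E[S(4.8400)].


E[S(t)] = S(0) * exp(mu * t)
= 81 * exp(0.0320 * 4.8400)
= 81 * 1.1675
= 94.5689

94.5689


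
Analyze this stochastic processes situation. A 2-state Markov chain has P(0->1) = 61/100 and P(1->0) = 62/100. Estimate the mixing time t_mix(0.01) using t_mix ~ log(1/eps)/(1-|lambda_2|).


lambda_2 = |1 - p01 - p10| = |1 - 0.6100 - 0.6200| = 0.2300
t_mix ~ log(1/eps)/(1 - |lambda_2|)
= log(100)/(1 - 0.2300) = 4.6052/0.7700
= 5.9807

5.9807


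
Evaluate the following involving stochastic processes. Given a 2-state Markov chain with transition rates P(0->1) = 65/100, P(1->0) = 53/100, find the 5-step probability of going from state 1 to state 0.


Computing P^5 by matrix multiplication.
P = [[0.3500, 0.6500], [0.5300, 0.4700]]
After raising P to the power 5:
P^5(1,0) = 0.4492

0.4492


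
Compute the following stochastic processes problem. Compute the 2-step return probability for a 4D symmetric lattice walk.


P(return in 2 steps) = P(reverse first step) = 1/(2d)
= 1/8
= 0.1250

0.1250


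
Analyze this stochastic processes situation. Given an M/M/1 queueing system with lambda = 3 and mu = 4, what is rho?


rho = lambda/mu
= 3/4
= 0.7500

0.7500


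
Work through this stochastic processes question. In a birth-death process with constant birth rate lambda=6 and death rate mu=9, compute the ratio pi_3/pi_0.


For birth-death process, pi_n/pi_0 = (lambda/mu)^n
= (6/9)^3
= 0.2963

0.2963


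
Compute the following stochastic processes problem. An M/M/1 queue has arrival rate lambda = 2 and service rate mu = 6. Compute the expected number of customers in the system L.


rho = 2/6 = 0.3333
L = rho/(1-rho)
= 0.3333/0.6667
= 0.5000

0.5000


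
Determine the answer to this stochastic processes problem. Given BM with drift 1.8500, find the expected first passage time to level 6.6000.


Expected first passage time = a/mu
= 6.6000/1.8500
= 3.5676

3.5676


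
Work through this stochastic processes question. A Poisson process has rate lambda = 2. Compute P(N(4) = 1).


P(N(t)=k) = (lambda*t)^k * exp(-lambda*t) / k!
lambda*t = 8
= 8^1 * exp(-8) / 1!
= 8 * 3.3546e-04 / 1
= 0.0027

0.0027


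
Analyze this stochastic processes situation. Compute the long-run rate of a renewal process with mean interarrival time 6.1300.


Long-run renewal rate = 1/E(X)
= 1/6.1300
= 0.1631

0.1631


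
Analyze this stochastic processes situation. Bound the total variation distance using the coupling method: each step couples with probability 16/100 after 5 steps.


TV distance bound <= (1-delta)^n
= (1 - 0.1600)^5
= 0.8400^5
= 0.4182

0.4182


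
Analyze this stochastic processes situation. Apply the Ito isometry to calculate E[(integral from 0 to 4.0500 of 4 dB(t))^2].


By Ito isometry: E[(int f dB)^2] = int f^2 dt
= 4^2 * 4.0500
= 16 * 4.0500 = 64.8000

64.8000


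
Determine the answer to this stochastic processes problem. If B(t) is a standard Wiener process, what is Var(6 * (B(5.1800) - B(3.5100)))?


Var(alpha*(B(t)-B(s))) = alpha^2 * (t-s)
= 6^2 * (5.1800 - 3.5100)
= 36 * 1.6700
= 60.1200

60.1200


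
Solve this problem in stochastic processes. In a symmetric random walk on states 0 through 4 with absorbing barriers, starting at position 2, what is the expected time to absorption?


For symmetric RW on 0,...,N with absorbing barriers, E(i) = i*(N-i)
E(2) = 2 * 2 = 4

4


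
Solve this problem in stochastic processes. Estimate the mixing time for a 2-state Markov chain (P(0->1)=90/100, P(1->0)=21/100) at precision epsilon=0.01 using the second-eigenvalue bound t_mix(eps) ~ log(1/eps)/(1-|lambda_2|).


lambda_2 = |1 - p01 - p10| = |1 - 0.9000 - 0.2100| = 0.1100
t_mix ~ log(1/eps)/(1 - |lambda_2|)
= log(100)/(1 - 0.1100) = 4.6052/0.8900
= 5.1743

5.1743
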